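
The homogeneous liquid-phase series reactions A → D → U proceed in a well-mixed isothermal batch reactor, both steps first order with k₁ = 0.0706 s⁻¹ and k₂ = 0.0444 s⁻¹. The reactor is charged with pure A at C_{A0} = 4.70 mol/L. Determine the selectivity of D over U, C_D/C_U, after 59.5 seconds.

Solving the coupled first-order balances gives C_D(t) = [k₁/(k₂−k₁)]·C_{A0}·(e^(−k₁t) − e^(−k₂t)).
e^(−k₁t) = e^(−0.0706×59.5) = e^(−4.201) = 0.01499; e^(−k₂t) = e^(−2.642) = 0.07123.
C_D = 0.0706×4.70/(0.0444−0.0706) × (0.01499−0.07123) = (-12.66)×(-0.05625) = 0.7124 mol/L.
C_A = C_{A0}e^(−k₁t) = 0.07043 mol/L, so C_U = C_{A0}−C_A−C_D = 3.917 mol/L; C_D/C_U = 0.182.

0.182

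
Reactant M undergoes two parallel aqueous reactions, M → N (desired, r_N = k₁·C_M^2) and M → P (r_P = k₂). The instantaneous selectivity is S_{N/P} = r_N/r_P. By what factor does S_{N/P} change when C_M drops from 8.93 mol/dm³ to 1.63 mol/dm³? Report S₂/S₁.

S_{N/P} = (k₁/k₂)·C_M^2, so S₂/S₁ = (C_{M,2}/C_{M,1})^2.
= (1.63/8.93)^2 = (0.1825)^2 = 0.0333.
Selectivity toward N falls as C_M falls — high-concentration operation is favoured.

0.0333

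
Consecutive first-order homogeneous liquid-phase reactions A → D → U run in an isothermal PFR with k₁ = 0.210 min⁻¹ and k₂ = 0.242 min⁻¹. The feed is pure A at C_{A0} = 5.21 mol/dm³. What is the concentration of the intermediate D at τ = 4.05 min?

For first-order series with pure A initially, C_D(τ) = k₁C_{A0}/(k₂−k₁)·(e^(−k₁τ) − e^(−k₂τ)).
e^(−k₁τ) = e^(−0.210×4.05) = e^(−0.8505) = 0.4272; e^(−k₂τ) = e^(−0.9801) = 0.3753.
C_D = 0.210×5.21/(0.242−0.210) × (0.4272−0.3753) = 34.19×0.05193 = 1.775 mol/dm³.

1.78 mol/dm³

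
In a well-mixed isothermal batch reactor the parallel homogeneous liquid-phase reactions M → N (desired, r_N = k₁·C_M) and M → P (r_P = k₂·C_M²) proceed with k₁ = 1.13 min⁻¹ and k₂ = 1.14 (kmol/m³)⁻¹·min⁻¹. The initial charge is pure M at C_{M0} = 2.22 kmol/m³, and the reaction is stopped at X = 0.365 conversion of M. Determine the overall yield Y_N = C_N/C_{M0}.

0.130

C_M = C_{M0}(1−X) = 1.410 kmol/m³.
Along a PFR/batch, dC_N/dC_M = −r_N/(r_N+r_P) = −k₁/(k₁+k₂·C_M).
Integrating from C_{M0} to C_M: C_N = (1.13/1.14)·ln[(1.13+1.14·2.22)/(1.13+1.14·1.41)] = 0.9912·ln(3.661/2.737) = 0.2882 kmol/m³.
Y_N = C_N/C_{M0} = 0.2882/2.22 = 0.130.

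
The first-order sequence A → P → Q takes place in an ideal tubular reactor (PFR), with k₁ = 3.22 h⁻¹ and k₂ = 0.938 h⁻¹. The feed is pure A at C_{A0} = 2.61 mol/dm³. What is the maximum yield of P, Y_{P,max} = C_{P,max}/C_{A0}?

0.602

At the optimum, C_{P,max}/C_{A0} = (k₁/k₂)^[k₂/(k₂−k₁)].
= (3.22/0.938)^(0.938/(0.938−3.22)) = (3.433)^(-0.4110) = 0.6023.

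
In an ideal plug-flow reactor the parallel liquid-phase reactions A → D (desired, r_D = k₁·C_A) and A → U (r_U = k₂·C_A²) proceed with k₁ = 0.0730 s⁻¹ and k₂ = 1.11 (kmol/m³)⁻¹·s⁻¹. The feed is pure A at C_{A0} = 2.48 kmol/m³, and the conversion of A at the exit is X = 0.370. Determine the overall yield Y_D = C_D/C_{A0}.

C_A = C_{A0}(1−X) = 1.562 kmol/m³.
Along a PFR/batch, dC_D/dC_A = −r_D/(r_D+r_U) = −k₁/(k₁+k₂·C_A).
Integrating from C_{A0} to C_A: C_D = (0.0730/1.11)·ln[(0.0730+1.11·2.48)/(0.0730+1.11·1.56)] = 0.06577·ln(2.826/1.807) = 0.02940 kmol/m³.
Y_D = C_D/C_{A0} = 0.02940/2.48 = 0.0119.

0.0119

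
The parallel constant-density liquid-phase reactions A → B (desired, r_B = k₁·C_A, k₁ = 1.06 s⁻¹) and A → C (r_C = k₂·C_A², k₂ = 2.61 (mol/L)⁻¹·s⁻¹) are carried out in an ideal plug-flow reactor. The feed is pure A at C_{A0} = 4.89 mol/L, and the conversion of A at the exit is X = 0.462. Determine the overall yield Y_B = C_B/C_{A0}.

C_A = C_{A0}(1−X) = 2.631 mol/L.
Along a PFR/batch, dC_B/dC_A = −r_B/(r_B+r_C) = −k₁/(k₁+k₂·C_A).
Integrating from C_{A0} to C_A: C_B = (1.06/2.61)·ln[(1.06+2.61·4.89)/(1.06+2.61·2.63)] = 0.4061·ln(13.82/7.926) = 0.2259 mol/L.
Y_B = C_B/C_{A0} = 0.2259/4.89 = 0.0462.

0.0462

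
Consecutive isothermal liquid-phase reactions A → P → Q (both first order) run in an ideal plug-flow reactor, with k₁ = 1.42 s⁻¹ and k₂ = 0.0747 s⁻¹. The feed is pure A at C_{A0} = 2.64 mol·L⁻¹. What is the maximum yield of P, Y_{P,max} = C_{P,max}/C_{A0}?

At the optimum, C_{P,max}/C_{A0} = (k₁/k₂)^[k₂/(k₂−k₁)].
= (1.42/0.0747)^(0.0747/(0.0747−1.42)) = (19.01)^(-0.05553) = 0.8491.

0.849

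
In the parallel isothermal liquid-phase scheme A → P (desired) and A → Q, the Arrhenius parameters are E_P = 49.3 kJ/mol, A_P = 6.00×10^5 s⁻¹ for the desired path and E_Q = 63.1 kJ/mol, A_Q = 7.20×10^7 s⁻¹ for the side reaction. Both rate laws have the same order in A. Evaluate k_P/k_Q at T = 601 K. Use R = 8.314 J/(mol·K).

0.132

With equal orders, S_{P/Q} = k_P/k_Q = (A_P/A_Q)·exp[(E_Q−E_P)/(RT)].
(E_Q−E_P)/(RT) = (63.1−49.3)×10³/(8.314×601) = 13800/4997 = 2.762.
k_P/k_Q = (6.00×10^5/7.20×10^7)·exp(2.762) = 0.008333 × 15.83 = 0.132.
Since E_P < E_Q, lowering the temperature improves selectivity toward P.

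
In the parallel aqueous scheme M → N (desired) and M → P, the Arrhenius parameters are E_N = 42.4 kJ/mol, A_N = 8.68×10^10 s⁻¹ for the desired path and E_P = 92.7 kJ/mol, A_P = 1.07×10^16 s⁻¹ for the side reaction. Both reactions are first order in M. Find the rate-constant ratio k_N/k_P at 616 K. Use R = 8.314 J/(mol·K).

With equal orders, S_{N/P} = k_N/k_P = (A_N/A_P)·exp[(E_P−E_N)/(RT)].
(E_P−E_N)/(RT) = (92.7−42.4)×10³/(8.314×616) = 50300/5121 = 9.821.
k_N/k_P = (8.68×10^10/1.07×10^16)·exp(9.821) = 8.112×10^-6 × 18425 = 0.149.

0.149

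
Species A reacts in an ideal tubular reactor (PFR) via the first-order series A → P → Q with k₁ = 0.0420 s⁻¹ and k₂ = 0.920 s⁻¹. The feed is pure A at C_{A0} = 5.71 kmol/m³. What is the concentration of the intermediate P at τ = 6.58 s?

The intermediate concentration in a first-order A→B→C sequence is C_P = k₁C_{A0}(e^(−k₁τ) − e^(−k₂τ))/(k₂−k₁).
e^(−k₁τ) = e^(−0.0420×6.58) = e^(−0.2764) = 0.7585; e^(−k₂τ) = e^(−6.054) = 0.002349.
C_P = 0.0420×5.71/(0.920−0.0420) × (0.7585−0.002349) = 0.2731×0.7562 = 0.2065 kmol/m³.

0.207 kmol/m³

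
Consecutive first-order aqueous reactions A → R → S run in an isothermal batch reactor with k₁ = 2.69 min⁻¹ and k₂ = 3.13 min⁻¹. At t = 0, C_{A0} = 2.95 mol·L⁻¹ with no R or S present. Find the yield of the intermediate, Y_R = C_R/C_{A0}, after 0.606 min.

Solving the coupled first-order balances gives C_R(t) = [k₁/(k₂−k₁)]·C_{A0}·(e^(−k₁t) − e^(−k₂t)).
e^(−k₁t) = e^(−2.69×0.606) = e^(−1.630) = 0.1959; e^(−k₂t) = e^(−1.897) = 0.1501.
C_R = 2.69×2.95/(3.13−2.69) × (0.1959−0.1501) = 18.04×0.04585 = 0.8269 mol·L⁻¹.
Y_R = C_R/C_{A0} = 0.8269/2.95 = 0.280.

0.280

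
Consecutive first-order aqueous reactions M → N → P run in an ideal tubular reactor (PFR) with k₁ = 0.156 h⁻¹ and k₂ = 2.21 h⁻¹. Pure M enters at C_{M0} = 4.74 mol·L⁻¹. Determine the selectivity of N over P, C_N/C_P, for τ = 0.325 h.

2.46

Solving the coupled first-order balances gives C_N(τ) = [k₁/(k₂−k₁)]·C_{M0}·(e^(−k₁τ) − e^(−k₂τ)).
e^(−k₁τ) = e^(−0.156×0.325) = e^(−0.05070) = 0.9506; e^(−k₂τ) = e^(−0.7183) = 0.4876.
C_N = 0.156×4.74/(2.21−0.156) × (0.9506−0.4876) = 0.3600×0.4630 = 0.1667 mol·L⁻¹.
C_M = C_{M0}e^(−k₁τ) = 4.506 mol·L⁻¹, so C_P = C_{M0}−C_M−C_N = 0.06766 mol·L⁻¹; C_N/C_P = 2.46.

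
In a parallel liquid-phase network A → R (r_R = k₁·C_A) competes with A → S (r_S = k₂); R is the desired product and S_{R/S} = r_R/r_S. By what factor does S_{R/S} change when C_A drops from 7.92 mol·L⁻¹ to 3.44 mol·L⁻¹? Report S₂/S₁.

S_{R/S} = (k₁/k₂)·C_A, so S₂/S₁ = (C_{A,2}/C_{A,1}).
= 3.44/7.92 = 0.434.
Selectivity toward R falls as C_A falls — high-concentration operation is favoured.

0.434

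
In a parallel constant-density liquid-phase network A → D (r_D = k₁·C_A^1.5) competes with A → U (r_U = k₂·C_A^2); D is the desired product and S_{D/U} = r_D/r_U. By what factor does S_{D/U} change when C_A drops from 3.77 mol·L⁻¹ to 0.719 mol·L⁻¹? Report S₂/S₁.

2.29

S_{D/U} = (k₁/k₂)·C_A^-0.5, so S₂/S₁ = (C_{A,2}/C_{A,1})^-0.5.
= (0.719/3.77)^(-0.5) = (0.1907)^(-0.5) = 2.29.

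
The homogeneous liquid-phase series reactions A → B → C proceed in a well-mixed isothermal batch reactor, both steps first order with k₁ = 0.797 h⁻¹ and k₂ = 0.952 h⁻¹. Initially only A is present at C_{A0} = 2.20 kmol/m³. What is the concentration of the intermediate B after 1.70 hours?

0.676 kmol/m³

The intermediate concentration in a first-order A→B→C sequence is C_B = k₁C_{A0}(e^(−k₁t) − e^(−k₂t))/(k₂−k₁).
e^(−k₁t) = e^(−0.797×1.70) = e^(−1.355) = 0.2580; e^(−k₂t) = e^(−1.618) = 0.1982.
C_B = 0.797×2.20/(0.952−0.797) × (0.2580−0.1982) = 11.31×0.05976 = 0.6760 kmol/m³.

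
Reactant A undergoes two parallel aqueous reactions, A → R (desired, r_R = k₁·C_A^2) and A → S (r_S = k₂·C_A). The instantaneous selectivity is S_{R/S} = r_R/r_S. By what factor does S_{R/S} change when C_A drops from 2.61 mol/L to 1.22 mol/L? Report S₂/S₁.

0.467

S_{R/S} = (k₁/k₂)·C_A, so S₂/S₁ = (C_{A,2}/C_{A,1}).
= 1.22/2.61 = 0.467.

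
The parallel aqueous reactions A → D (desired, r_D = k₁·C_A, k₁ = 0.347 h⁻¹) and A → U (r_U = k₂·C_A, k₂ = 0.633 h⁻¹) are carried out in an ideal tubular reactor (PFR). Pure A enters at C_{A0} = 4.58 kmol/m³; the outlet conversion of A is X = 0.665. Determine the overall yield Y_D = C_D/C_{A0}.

C_A = C_{A0}(1−X) = 1.534 kmol/m³.
Both paths are first order in A, so the instantaneous fraction to D is constant: dC_D/d(−C_A) = k₁/(k₁+k₂) = 0.3541.
C_D = 0.3541·(C_{A0}−C_A) = 0.3541×3.046 = 1.08 kmol/m³.
Y_D = C_D/C_{A0} = 1.078/4.58 = 0.235.

0.235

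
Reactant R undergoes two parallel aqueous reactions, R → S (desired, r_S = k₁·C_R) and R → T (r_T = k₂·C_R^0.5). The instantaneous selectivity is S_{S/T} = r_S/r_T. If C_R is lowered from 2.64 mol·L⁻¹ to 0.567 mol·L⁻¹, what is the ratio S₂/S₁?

0.463

S_{S/T} = (k₁/k₂)·C_R^0.5, so S₂/S₁ = (C_{R,2}/C_{R,1})^0.5.
= (0.567/2.64)^0.5 = (0.2148)^0.5 = 0.463.
Selectivity toward S falls as C_R falls — high-concentration operation is favoured.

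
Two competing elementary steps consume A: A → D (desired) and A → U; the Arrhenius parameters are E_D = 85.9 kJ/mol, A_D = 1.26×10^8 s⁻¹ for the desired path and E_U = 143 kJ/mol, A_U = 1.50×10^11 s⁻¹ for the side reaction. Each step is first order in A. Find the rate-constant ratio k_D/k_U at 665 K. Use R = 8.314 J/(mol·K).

With equal orders, S_{D/U} = k_D/k_U = (A_D/A_U)·exp[(E_U−E_D)/(RT)].
(E_U−E_D)/(RT) = (143−85.9)×10³/(8.314×665) = 57100/5529 = 10.33.
k_D/k_U = (1.26×10^8/1.50×10^11)·exp(10.33) = 8.400×10^-4 × 30568 = 25.7.

25.7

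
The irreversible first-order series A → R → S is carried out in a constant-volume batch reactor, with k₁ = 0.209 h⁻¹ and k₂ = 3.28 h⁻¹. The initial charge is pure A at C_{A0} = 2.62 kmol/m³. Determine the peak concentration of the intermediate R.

Evaluating C_R at t_opt = ln(k₂/k₁)/(k₂−k₁) gives C_{R,max}/C_{A0} = (k₁/k₂)^[k₂/(k₂−k₁)].
= (0.209/3.28)^(3.28/(3.28−0.209)) = (0.06372)^(1.068) = 0.05283.
C_{R,max} = 0.05283×2.62 = 0.138 kmol/m³.

0.138 kmol/m³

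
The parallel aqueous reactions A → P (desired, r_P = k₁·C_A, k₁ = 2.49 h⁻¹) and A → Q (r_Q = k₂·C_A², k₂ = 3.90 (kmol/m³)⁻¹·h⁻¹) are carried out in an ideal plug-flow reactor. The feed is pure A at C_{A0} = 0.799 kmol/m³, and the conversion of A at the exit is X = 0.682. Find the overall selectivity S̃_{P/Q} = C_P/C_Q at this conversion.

C_A = C_{A0}(1−X) = 0.2541 kmol/m³.
Along a PFR/batch, dC_P/dC_A = −r_P/(r_P+r_Q) = −k₁/(k₁+k₂·C_A).
Integrating from C_{A0} to C_A: C_P = (2.49/3.90)·ln[(2.49+3.90·0.799)/(2.49+3.90·0.254)] = 0.6385·ln(5.606/3.481) = 0.3043 kmol/m³.
C_Q = (C_{A0}−C_A)−C_P = 0.2407 kmol/m³; S̃_{P/Q} = 0.3043/0.2407 = 1.26.

1.26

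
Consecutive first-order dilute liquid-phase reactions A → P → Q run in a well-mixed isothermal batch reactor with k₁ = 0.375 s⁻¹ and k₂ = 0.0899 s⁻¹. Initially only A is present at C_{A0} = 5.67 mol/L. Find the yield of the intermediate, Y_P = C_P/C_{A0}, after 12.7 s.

Solving the coupled first-order balances gives C_P(t) = [k₁/(k₂−k₁)]·C_{A0}·(e^(−k₁t) − e^(−k₂t)).
e^(−k₁t) = e^(−0.375×12.7) = e^(−4.762) = 0.008544; e^(−k₂t) = e^(−1.142) = 0.3193.
C_P = 0.375×5.67/(0.0899−0.375) × (0.008544−0.3193) = (-7.458)×(-0.3107) = 2.317 mol/L.
Y_P = C_P/C_{A0} = 2.317/5.67 = 0.409.

0.409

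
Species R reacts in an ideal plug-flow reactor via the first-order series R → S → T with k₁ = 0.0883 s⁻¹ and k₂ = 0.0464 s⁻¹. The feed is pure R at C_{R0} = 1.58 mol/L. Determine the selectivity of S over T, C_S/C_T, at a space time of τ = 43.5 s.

0.316

For first-order series with pure R initially, C_S(τ) = k₁C_{R0}/(k₂−k₁)·(e^(−k₁τ) − e^(−k₂τ)).
e^(−k₁τ) = e^(−0.0883×43.5) = e^(−3.841) = 0.02147; e^(−k₂τ) = e^(−2.018) = 0.1329.
C_S = 0.0883×1.58/(0.0464−0.0883) × (0.02147−0.1329) = (-3.330)×(-0.1114) = 0.3709 mol/L.
C_R = C_{R0}e^(−k₁τ) = 0.03392 mol/L, so C_T = C_{R0}−C_R−C_S = 1.175 mol/L; C_S/C_T = 0.316.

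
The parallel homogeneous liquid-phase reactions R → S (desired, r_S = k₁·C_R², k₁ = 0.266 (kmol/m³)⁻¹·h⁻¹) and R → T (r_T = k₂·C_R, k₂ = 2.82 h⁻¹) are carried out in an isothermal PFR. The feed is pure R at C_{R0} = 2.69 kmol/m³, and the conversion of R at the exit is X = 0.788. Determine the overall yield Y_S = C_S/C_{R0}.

C_R = C_{R0}(1−X) = 0.5703 kmol/m³.
Along a PFR/batch, dC_T/dC_R = −r_T/(r_S+r_T) = −k₂/(k₂+k₁·C_R).
Integrating from C_{R0} to C_R: C_T = (2.82/0.266)·ln[(2.82+0.266·2.69)/(2.82+0.266·0.570)] = 10.60·ln(3.536/2.972) = 1.842 kmol/m³.
Then C_S = (C_{R0}−C_R) − C_T = 2.120 − 1.842 = 0.2779 kmol/m³.
Y_S = C_S/C_{R0} = 0.2779/2.69 = 0.103.

0.103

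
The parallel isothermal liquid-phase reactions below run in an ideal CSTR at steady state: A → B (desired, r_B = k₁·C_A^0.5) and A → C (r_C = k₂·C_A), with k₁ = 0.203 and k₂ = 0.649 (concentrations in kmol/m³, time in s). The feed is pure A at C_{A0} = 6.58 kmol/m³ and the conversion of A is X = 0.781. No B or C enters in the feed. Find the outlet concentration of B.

1.06 kmol/m³

Exit C_A = C_{A0}(1−X) = 6.58×0.219 = 1.441 kmol/m³.
Rates in a CSTR are evaluated at the outlet concentration: r_B = 0.203×1.441^0.5 = 0.2437, r_C = 0.649×1.441 = 0.9352.
Fraction of consumed A going to B: r_B/(r_B+r_C) = 0.2067.
C_B = 0.2067·C_{A0}·X = 0.2067×6.58×0.781 = 1.06 kmol/m³.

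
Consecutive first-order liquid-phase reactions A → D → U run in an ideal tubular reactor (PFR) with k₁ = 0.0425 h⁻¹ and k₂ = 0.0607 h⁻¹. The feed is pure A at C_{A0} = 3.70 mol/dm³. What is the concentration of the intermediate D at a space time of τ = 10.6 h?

0.966 mol/dm³

For first-order series with pure A initially, C_D(τ) = k₁C_{A0}/(k₂−k₁)·(e^(−k₁τ) − e^(−k₂τ)).
e^(−k₁τ) = e^(−0.0425×10.6) = e^(−0.4505) = 0.6373; e^(−k₂τ) = e^(−0.6434) = 0.5255.
C_D = 0.0425×3.70/(0.0607−0.0425) × (0.6373−0.5255) = 8.640×0.1118 = 0.9661 mol/dm³.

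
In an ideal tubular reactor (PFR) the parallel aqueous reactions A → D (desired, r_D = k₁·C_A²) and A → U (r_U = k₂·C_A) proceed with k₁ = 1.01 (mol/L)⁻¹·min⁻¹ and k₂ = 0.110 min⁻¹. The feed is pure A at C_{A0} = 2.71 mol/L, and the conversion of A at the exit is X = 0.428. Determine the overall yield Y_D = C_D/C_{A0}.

0.407

C_A = C_{A0}(1−X) = 1.550 mol/L.
Along a PFR/batch, dC_U/dC_A = −r_U/(r_D+r_U) = −k₂/(k₂+k₁·C_A).
Integrating from C_{A0} to C_A: C_U = (0.110/1.01)·ln[(0.110+1.01·2.71)/(0.110+1.01·1.55)] = 0.1089·ln(2.847/1.676) = 0.05774 mol/L.
Then C_D = (C_{A0}−C_A) − C_U = 1.160 − 0.05774 = 1.102 mol/L.
Y_D = C_D/C_{A0} = 1.102/2.71 = 0.407.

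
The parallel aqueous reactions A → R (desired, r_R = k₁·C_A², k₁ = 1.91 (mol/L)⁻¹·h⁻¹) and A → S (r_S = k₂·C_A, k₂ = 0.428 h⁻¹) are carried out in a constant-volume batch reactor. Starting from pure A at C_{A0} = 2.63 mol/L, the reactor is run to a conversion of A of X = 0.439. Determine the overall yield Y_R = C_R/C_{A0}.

C_A = C_{A0}(1−X) = 1.475 mol/L.
Along a PFR/batch, dC_S/dC_A = −r_S/(r_R+r_S) = −k₂/(k₂+k₁·C_A).
Integrating from C_{A0} to C_A: C_S = (0.428/1.91)·ln[(0.428+1.91·2.63)/(0.428+1.91·1.48)] = 0.2241·ln(5.451/3.246) = 0.1162 mol/L.
Then C_R = (C_{A0}−C_A) − C_S = 1.155 − 0.1162 = 1.038 mol/L.
Y_R = C_R/C_{A0} = 1.038/2.63 = 0.395.

0.395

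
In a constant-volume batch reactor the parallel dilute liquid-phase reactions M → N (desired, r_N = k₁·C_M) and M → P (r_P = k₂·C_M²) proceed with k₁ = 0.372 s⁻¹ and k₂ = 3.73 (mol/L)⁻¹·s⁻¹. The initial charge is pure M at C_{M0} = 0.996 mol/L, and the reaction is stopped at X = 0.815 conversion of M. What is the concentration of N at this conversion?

C_M = C_{M0}(1−X) = 0.1843 mol/L.
Along a PFR/batch, dC_N/dC_M = −r_N/(r_N+r_P) = −k₁/(k₁+k₂·C_M).
Integrating from C_{M0} to C_M: C_N = (0.372/3.73)·ln[(0.372+3.73·0.996)/(0.372+3.73·0.184)] = 0.09973·ln(4.087/1.059) = 0.1347 mol/L.

0.135 mol/L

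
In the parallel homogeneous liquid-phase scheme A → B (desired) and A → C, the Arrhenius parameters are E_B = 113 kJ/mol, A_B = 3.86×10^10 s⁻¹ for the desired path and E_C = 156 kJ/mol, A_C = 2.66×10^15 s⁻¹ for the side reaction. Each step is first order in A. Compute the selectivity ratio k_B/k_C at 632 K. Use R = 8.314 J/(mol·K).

k_B/k_C = (A_B/A_C)·exp[−(E_B−E_C)/(RT)] = (A_B/A_C)·exp[(E_C−E_B)/(RT)].
(E_C−E_B)/(RT) = (156−113)×10³/(8.314×632) = 43000/5254 = 8.184.
k_B/k_C = (3.86×10^10/2.66×10^15)·exp(8.184) = 1.451×10^-5 × 3582 = 0.0520.
Since E_B < E_C, lowering the temperature improves selectivity toward B.

0.0520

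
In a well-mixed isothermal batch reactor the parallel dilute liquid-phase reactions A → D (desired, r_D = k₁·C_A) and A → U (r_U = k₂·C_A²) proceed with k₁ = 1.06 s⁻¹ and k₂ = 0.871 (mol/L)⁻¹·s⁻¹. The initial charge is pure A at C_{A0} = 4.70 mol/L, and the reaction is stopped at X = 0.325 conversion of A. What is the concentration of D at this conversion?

C_A = C_{A0}(1−X) = 3.173 mol/L.
Along a PFR/batch, dC_D/dC_A = −r_D/(r_D+r_U) = −k₁/(k₁+k₂·C_A).
Integrating from C_{A0} to C_A: C_D = (1.06/0.871)·ln[(1.06+0.871·4.70)/(1.06+0.871·3.17)] = 1.217·ln(5.154/3.823) = 0.3634 mol/L.

0.363 mol/L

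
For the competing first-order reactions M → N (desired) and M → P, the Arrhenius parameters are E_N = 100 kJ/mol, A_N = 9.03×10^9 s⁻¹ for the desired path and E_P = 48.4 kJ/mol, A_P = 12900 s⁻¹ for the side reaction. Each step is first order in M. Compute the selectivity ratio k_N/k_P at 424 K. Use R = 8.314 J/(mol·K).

k_N/k_P = (A_N/A_P)·exp[−(E_N−E_P)/(RT)] = (A_N/A_P)·exp[(E_P−E_N)/(RT)].
(E_P−E_N)/(RT) = (48.4−100)×10³/(8.314×424) = -51600/3525 = -14.64.
k_N/k_P = (9.03×10^9/12900)·exp(-14.64) = 7.000×10^5 × 4.395×10^-7 = 0.308.

0.308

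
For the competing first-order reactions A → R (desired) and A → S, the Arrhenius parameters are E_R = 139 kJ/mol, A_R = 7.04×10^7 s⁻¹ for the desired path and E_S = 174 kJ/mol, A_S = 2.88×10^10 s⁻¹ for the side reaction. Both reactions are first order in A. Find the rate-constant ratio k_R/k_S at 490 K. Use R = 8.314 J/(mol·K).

Since both paths have the same order in A, the concentration cancels and S_{R/S} = k_R/k_S = (A_R/A_S)·exp[(E_S−E_R)/(RT)].
(E_S−E_R)/(RT) = (174−139)×10³/(8.314×490) = 35000/4074 = 8.591.
k_R/k_S = (7.04×10^7/2.88×10^10)·exp(8.591) = 0.002444 × 5385 = 13.2.
Since E_R < E_S, lowering the temperature improves selectivity toward R.

13.2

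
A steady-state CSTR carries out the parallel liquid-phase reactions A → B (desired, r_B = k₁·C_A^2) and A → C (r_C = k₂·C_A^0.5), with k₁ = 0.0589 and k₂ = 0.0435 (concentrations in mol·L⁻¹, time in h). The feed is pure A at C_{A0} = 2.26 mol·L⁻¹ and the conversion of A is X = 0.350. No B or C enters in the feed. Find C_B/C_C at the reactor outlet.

2.41

Exit C_A = C_{A0}(1−X) = 2.26×0.650 = 1.469 mol·L⁻¹.
In a CSTR the entire volume is at exit conditions, so r_B = 0.0589×1.469^2 = 0.1271 and r_C = 0.0435×1.469^0.5 = 0.05272.
Overall selectivity = C_B/C_C = r_Bτ/(r_Cτ) = r_B/r_C = 2.41.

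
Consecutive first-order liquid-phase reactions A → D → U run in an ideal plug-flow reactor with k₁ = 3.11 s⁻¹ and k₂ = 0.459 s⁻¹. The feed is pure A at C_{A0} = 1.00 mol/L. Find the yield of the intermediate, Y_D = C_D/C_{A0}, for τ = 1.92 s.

Solving the coupled first-order balances gives C_D(τ) = [k₁/(k₂−k₁)]·C_{A0}·(e^(−k₁τ) − e^(−k₂τ)).
e^(−k₁τ) = e^(−3.11×1.92) = e^(−5.971) = 0.002551; e^(−k₂τ) = e^(−0.8813) = 0.4143.
C_D = 3.11×1.00/(0.459−3.11) × (0.002551−0.4143) = (-1.173)×(-0.4117) = 0.4830 mol/L.
Y_D = C_D/C_{A0} = 0.4830/1.00 = 0.483.

0.483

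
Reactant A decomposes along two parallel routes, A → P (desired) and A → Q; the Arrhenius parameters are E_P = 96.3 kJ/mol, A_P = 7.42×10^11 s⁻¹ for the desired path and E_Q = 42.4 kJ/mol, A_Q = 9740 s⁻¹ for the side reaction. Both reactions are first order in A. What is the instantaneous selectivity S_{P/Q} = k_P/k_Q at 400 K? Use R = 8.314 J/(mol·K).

6.97

With equal orders, S_{P/Q} = k_P/k_Q = (A_P/A_Q)·exp[(E_Q−E_P)/(RT)].
(E_Q−E_P)/(RT) = (42.4−96.3)×10³/(8.314×400) = -53900/3326 = -16.21.
k_P/k_Q = (7.42×10^11/9740)·exp(-16.21) = 7.618×10^7 × 9.144×10^-8 = 6.97.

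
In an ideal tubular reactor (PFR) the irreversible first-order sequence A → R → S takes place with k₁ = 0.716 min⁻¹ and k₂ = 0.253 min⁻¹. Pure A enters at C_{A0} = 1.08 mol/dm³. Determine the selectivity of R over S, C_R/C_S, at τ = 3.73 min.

1.14

Solving the coupled first-order balances gives C_R(τ) = [k₁/(k₂−k₁)]·C_{A0}·(e^(−k₁τ) − e^(−k₂τ)).
e^(−k₁τ) = e^(−0.716×3.73) = e^(−2.671) = 0.06921; e^(−k₂τ) = e^(−0.9437) = 0.3892.
C_R = 0.716×1.08/(0.253−0.716) × (0.06921−0.3892) = (-1.670)×(-0.3200) = 0.5344 mol/dm³.
C_A = C_{A0}e^(−k₁τ) = 0.07474 mol/dm³, so C_S = C_{A0}−C_A−C_R = 0.4708 mol/dm³; C_R/C_S = 1.14.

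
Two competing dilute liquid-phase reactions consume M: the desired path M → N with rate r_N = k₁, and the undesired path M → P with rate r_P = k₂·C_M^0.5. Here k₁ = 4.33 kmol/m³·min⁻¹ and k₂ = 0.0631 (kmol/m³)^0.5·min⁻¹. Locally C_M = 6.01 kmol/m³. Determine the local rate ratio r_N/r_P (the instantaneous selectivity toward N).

28.0

S_{N/P} = r_N/r_P = (k₁)/(k₂·C_M^0.5) = (k₁/k₂)·C_M^-0.5.
= (4.33) / (0.0631×6.010^0.5) = 4.330/0.1547 = 28.0.
The undesired path is higher order in M, so low C_M (CSTR or dilute feed) favours N.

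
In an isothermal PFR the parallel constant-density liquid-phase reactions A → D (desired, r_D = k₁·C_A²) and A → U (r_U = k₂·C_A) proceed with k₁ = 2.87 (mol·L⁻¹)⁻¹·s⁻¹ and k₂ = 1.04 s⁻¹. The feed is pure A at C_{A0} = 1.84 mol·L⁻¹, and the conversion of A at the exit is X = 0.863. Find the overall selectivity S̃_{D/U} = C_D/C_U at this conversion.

C_A = C_{A0}(1−X) = 0.2521 mol·L⁻¹.
Along a PFR/batch, dC_U/dC_A = −r_U/(r_D+r_U) = −k₂/(k₂+k₁·C_A).
Integrating from C_{A0} to C_A: C_U = (1.04/2.87)·ln[(1.04+2.87·1.84)/(1.04+2.87·0.252)] = 0.3624·ln(6.321/1.763) = 0.4626 mol·L⁻¹.
Then C_D = (C_{A0}−C_A) − C_U = 1.588 − 0.4626 = 1.125 mol·L⁻¹.
S̃_{D/U} = C_D/C_U = 1.125/0.4626 = 2.43.

2.43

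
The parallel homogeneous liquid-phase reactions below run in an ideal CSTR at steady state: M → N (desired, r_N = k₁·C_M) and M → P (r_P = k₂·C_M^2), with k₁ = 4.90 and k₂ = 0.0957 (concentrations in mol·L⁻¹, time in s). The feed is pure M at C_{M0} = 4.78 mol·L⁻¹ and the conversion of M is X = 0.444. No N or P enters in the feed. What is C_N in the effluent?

Exit C_M = C_{M0}(1−X) = 4.78×0.556 = 2.658 mol·L⁻¹.
A CSTR operates uniformly at the exit composition, giving r_N = 13.02 and r_P = 0.6760 (each k·C_M^n at C_M = 2.658).
Fraction of consumed M going to N: r_N/(r_N+r_P) = 0.9507.
C_N = 0.9507·C_{M0}·X = 0.9507×4.78×0.444 = 2.02 mol·L⁻¹.

2.02 mol·L⁻¹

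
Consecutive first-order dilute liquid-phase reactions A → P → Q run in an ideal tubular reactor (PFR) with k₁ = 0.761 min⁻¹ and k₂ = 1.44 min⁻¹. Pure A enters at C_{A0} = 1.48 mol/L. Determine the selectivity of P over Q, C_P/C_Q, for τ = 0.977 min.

For first-order series with pure A initially, C_P(τ) = k₁C_{A0}/(k₂−k₁)·(e^(−k₁τ) − e^(−k₂τ)).
e^(−k₁τ) = e^(−0.761×0.977) = e^(−0.7435) = 0.4754; e^(−k₂τ) = e^(−1.407) = 0.2449.
C_P = 0.761×1.48/(1.44−0.761) × (0.4754−0.2449) = 1.659×0.2305 = 0.3824 mol/L.
C_A = C_{A0}e^(−k₁τ) = 0.7037 mol/L, so C_Q = C_{A0}−C_A−C_P = 0.3939 mol/L; C_P/C_Q = 0.971.

0.971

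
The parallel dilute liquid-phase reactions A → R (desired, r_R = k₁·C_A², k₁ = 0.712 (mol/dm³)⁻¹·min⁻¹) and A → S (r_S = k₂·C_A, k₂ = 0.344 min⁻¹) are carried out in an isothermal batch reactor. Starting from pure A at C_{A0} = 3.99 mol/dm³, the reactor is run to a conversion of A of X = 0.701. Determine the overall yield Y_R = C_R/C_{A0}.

C_A = C_{A0}(1−X) = 1.193 mol/dm³.
Along a PFR/batch, dC_S/dC_A = −r_S/(r_R+r_S) = −k₂/(k₂+k₁·C_A).
Integrating from C_{A0} to C_A: C_S = (0.344/0.712)·ln[(0.344+0.712·3.99)/(0.344+0.712·1.19)] = 0.4831·ln(3.185/1.193) = 0.4743 mol/dm³.
Then C_R = (C_{A0}−C_A) − C_S = 2.797 − 0.4743 = 2.323 mol/dm³.
Y_R = C_R/C_{A0} = 2.323/3.99 = 0.582.

0.582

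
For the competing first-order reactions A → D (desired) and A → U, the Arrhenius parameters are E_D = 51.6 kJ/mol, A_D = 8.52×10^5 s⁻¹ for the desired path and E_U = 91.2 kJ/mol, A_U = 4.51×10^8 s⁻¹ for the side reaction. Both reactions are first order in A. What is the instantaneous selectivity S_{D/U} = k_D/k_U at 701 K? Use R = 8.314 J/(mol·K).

Since both paths have the same order in A, the concentration cancels and S_{D/U} = k_D/k_U = (A_D/A_U)·exp[(E_U−E_D)/(RT)].
(E_U−E_D)/(RT) = (91.2−51.6)×10³/(8.314×701) = 39600/5828 = 6.795.
k_D/k_U = (8.52×10^5/4.51×10^8)·exp(6.795) = 0.001889 × 893.1 = 1.69.

1.69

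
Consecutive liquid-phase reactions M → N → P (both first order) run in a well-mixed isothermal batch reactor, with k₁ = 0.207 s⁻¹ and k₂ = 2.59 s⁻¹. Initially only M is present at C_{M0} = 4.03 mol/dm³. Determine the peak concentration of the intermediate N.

Evaluating C_N at t_opt = ln(k₂/k₁)/(k₂−k₁) gives C_{N,max}/C_{M0} = (k₁/k₂)^[k₂/(k₂−k₁)].
= (0.207/2.59)^(2.59/(2.59−0.207)) = (0.07992)^(1.087) = 0.06417.
C_{N,max} = 0.06417×4.03 = 0.259 mol/dm³.

0.259 mol/dm³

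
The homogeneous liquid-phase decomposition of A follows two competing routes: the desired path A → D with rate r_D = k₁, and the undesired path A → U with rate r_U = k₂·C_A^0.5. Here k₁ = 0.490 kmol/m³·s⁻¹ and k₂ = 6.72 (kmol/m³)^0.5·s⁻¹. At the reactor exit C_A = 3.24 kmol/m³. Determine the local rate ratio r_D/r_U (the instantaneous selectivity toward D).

0.0405

S_{D/U} = r_D/r_U = (k₁)/(k₂·C_A^0.5) = (k₁/k₂)·C_A^-0.5.
= (0.490) / (6.72×3.240^0.5) = 0.4900/12.10 = 0.0405.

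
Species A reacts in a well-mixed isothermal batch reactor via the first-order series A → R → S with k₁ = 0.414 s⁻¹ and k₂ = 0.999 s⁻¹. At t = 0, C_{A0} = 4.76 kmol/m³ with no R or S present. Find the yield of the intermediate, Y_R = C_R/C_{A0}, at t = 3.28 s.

0.155

For first-order series with pure A initially, C_R(t) = k₁C_{A0}/(k₂−k₁)·(e^(−k₁t) − e^(−k₂t)).
e^(−k₁t) = e^(−0.414×3.28) = e^(−1.358) = 0.2572; e^(−k₂t) = e^(−3.277) = 0.03775.
C_R = 0.414×4.76/(0.999−0.414) × (0.2572−0.03775) = 3.369×0.2194 = 0.7392 kmol/m³.
Y_R = C_R/C_{A0} = 0.7392/4.76 = 0.155.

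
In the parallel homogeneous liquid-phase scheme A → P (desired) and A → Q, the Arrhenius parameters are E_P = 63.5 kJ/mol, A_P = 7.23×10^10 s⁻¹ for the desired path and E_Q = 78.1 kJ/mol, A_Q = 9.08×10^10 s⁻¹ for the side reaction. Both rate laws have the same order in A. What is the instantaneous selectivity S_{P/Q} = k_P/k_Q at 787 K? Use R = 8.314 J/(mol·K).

7.42

k_P/k_Q = (A_P/A_Q)·exp[−(E_P−E_Q)/(RT)] = (A_P/A_Q)·exp[(E_Q−E_P)/(RT)].
(E_Q−E_P)/(RT) = (78.1−63.5)×10³/(8.314×787) = 14600/6543 = 2.231.
k_P/k_Q = (7.23×10^10/9.08×10^10)·exp(2.231) = 0.7963 × 9.312 = 7.42.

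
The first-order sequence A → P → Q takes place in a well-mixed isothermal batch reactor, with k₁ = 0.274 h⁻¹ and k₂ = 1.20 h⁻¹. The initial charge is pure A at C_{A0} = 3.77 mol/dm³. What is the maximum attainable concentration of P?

0.556 mol/dm³

For a first-order series the maximum intermediate yield is C_{P,max}/C_{A0} = (k₁/k₂)^[k₂/(k₂−k₁)].
= (0.274/1.20)^(1.20/(1.20−0.274)) = (0.2283)^(1.296) = 0.1475.
C_{P,max} = 0.1475×3.77 = 0.556 mol/dm³.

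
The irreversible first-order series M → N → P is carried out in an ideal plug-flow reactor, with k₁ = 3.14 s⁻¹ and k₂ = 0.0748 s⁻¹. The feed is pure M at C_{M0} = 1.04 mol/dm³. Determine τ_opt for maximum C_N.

1.22 s

Setting dC_N/dτ = 0 gives τ_opt = ln(k₂/k₁)/(k₂−k₁).
= ln(0.0748/3.14)/(0.0748−3.14) = ln(0.02382)/-3.065 = -3.737/-3.065 = 1.22 s.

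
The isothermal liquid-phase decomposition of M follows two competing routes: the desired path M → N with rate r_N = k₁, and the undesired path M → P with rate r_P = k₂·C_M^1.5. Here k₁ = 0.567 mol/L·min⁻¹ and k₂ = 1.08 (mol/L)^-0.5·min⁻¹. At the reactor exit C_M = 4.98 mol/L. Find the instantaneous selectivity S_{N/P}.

0.0472

S_{N/P} = r_N/r_P = (k₁)/(k₂·C_M^1.5) = (k₁/k₂)·C_M^-1.5.
= (0.567) / (1.08×4.980^1.5) = 0.5670/12.00 = 0.0472.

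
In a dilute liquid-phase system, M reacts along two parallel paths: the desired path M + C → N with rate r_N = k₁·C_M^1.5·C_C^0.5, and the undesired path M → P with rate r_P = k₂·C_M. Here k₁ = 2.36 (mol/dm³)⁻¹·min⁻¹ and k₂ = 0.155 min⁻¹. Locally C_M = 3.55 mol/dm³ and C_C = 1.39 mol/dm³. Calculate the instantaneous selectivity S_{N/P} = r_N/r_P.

33.8

S_{N/P} = r_N/r_P = (k₁·C_M^1.5·C_C^0.5)/(k₂·C_M) = (k₁/k₂)·C_M^0.5·C_C^0.5.
= (2.36×3.550^1.5×1.390^0.5) / (0.155×3.550) = 18.61/0.5503 = 33.8.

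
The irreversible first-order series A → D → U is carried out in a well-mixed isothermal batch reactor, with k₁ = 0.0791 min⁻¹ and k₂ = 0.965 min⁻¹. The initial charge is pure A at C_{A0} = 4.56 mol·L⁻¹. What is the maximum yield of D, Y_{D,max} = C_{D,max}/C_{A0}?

For a first-order series the maximum intermediate yield is C_{D,max}/C_{A0} = (k₁/k₂)^[k₂/(k₂−k₁)].
= (0.0791/0.965)^(0.965/(0.965−0.0791)) = (0.08197)^(1.089) = 0.06556.

0.0656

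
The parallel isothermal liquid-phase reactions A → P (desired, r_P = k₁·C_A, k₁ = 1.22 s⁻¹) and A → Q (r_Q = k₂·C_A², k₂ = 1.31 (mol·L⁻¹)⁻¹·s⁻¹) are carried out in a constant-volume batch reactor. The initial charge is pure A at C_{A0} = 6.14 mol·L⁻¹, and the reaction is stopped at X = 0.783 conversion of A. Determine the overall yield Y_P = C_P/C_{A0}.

0.173

C_A = C_{A0}(1−X) = 1.332 mol·L⁻¹.
Along a PFR/batch, dC_P/dC_A = −r_P/(r_P+r_Q) = −k₁/(k₁+k₂·C_A).
Integrating from C_{A0} to C_A: C_P = (1.22/1.31)·ln[(1.22+1.31·6.14)/(1.22+1.31·1.33)] = 0.9313·ln(9.263/2.965) = 1.061 mol·L⁻¹.
Y_P = C_P/C_{A0} = 1.061/6.14 = 0.173.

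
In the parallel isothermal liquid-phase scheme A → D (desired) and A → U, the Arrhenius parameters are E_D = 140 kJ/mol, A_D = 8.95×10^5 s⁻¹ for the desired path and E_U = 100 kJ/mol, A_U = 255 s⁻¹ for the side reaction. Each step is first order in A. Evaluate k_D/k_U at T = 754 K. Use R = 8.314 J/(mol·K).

5.94

k_D/k_U = (A_D/A_U)·exp[−(E_D−E_U)/(RT)] = (A_D/A_U)·exp[(E_U−E_D)/(RT)].
(E_U−E_D)/(RT) = (100−140)×10³/(8.314×754) = -40000/6269 = -6.381.
k_D/k_U = (8.95×10^5/255)·exp(-6.381) = 3510 × 0.001694 = 5.94.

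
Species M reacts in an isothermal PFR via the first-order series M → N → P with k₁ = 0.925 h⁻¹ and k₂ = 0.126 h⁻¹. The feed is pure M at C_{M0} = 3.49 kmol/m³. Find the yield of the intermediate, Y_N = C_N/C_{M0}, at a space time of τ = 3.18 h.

Solving the coupled first-order balances gives C_N(τ) = [k₁/(k₂−k₁)]·C_{M0}·(e^(−k₁τ) − e^(−k₂τ)).
e^(−k₁τ) = e^(−0.925×3.18) = e^(−2.942) = 0.05279; e^(−k₂τ) = e^(−0.4007) = 0.6699.
C_N = 0.925×3.49/(0.126−0.925) × (0.05279−0.6699) = (-4.040)×(-0.6171) = 2.493 kmol/m³.
Y_N = C_N/C_{M0} = 2.493/3.49 = 0.714.

0.714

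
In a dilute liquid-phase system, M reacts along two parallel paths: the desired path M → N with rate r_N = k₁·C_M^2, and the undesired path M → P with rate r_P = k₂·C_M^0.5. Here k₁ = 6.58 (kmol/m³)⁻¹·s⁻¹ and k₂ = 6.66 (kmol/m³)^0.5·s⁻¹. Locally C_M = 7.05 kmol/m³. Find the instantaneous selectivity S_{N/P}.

18.5

S_{N/P} = r_N/r_P = (k₁·C_M^2)/(k₂·C_M^0.5) = (k₁/k₂)·C_M^1.5.
= (6.58×7.050^2) / (6.66×7.050^0.5) = 327.0/17.68 = 18.5.
Since the desired path is higher order in M, keeping C_M high (PFR or concentrated feed) favours N.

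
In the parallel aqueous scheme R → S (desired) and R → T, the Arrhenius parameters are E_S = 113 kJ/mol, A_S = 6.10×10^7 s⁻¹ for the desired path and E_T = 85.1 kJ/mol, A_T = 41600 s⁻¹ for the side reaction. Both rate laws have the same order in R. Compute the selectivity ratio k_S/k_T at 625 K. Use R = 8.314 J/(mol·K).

With equal orders, S_{S/T} = k_S/k_T = (A_S/A_T)·exp[(E_T−E_S)/(RT)].
(E_T−E_S)/(RT) = (85.1−113)×10³/(8.314×625) = -27900/5196 = -5.369.
k_S/k_T = (6.10×10^7/41600)·exp(-5.369) = 1466 × 0.004658 = 6.83.

6.83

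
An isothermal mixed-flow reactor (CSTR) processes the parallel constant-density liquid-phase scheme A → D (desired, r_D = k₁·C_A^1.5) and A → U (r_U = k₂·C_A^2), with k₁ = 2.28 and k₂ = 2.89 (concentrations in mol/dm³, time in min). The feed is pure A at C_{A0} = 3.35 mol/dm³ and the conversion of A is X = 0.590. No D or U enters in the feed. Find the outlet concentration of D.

0.795 mol/dm³

Exit C_A = C_{A0}(1−X) = 3.35×0.410 = 1.374 mol/dm³.
In a CSTR the entire volume is at exit conditions, so r_D = 2.28×1.374^1.5 = 3.670 and r_U = 2.89×1.374^2 = 5.452.
Fraction of consumed A going to D: r_D/(r_D+r_U) = 0.4023.
C_D = 0.4023·C_{A0}·X = 0.4023×3.35×0.590 = 0.795 mol/dm³.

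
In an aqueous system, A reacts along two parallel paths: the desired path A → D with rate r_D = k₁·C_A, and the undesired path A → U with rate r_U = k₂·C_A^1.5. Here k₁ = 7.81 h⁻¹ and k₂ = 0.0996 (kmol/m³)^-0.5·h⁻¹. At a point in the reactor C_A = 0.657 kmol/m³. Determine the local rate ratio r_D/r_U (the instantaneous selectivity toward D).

96.7

S_{D/U} = r_D/r_U = (k₁·C_A)/(k₂·C_A^1.5) = (k₁/k₂)·C_A^-0.5.
= (7.81×0.6570) / (0.0996×0.6570^1.5) = 5.131/0.05304 = 96.7.
The undesired path is higher order in A, so low C_A (CSTR or dilute feed) favours D.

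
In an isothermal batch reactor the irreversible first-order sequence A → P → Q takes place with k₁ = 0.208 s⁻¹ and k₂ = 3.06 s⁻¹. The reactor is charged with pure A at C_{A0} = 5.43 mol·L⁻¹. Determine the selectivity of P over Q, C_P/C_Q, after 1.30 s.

The intermediate concentration in a first-order A→B→C sequence is C_P = k₁C_{A0}(e^(−k₁t) − e^(−k₂t))/(k₂−k₁).
e^(−k₁t) = e^(−0.208×1.30) = e^(−0.2704) = 0.7631; e^(−k₂t) = e^(−3.978) = 0.01872.
C_P = 0.208×5.43/(3.06−0.208) × (0.7631−0.01872) = 0.3960×0.7444 = 0.2948 mol·L⁻¹.
C_A = C_{A0}e^(−k₁t) = 4.143 mol·L⁻¹, so C_Q = C_{A0}−C_A−C_P = 0.9917 mol·L⁻¹; C_P/C_Q = 0.297.

0.297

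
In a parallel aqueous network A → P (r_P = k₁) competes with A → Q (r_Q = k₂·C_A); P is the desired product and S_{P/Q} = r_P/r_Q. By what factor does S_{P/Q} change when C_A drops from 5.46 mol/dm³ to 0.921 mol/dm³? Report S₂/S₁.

5.93

S_{P/Q} = (k₁/k₂)·C_A⁻¹, so S₂/S₁ = (C_{A,2}/C_{A,1})⁻¹.
= 5.46/0.921 = 5.93.
Selectivity toward P rises as C_A falls — low-concentration operation is favoured.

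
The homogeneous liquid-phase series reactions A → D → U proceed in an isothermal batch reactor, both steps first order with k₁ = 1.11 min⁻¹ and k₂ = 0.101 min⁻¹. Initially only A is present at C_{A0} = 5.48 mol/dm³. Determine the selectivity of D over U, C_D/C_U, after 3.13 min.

For first-order series with pure A initially, C_D(t) = k₁C_{A0}/(k₂−k₁)·(e^(−k₁t) − e^(−k₂t)).
e^(−k₁t) = e^(−1.11×3.13) = e^(−3.474) = 0.03098; e^(−k₂t) = e^(−0.3161) = 0.7290.
C_D = 1.11×5.48/(0.101−1.11) × (0.03098−0.7290) = (-6.029)×(-0.6980) = 4.208 mol/dm³.
C_A = C_{A0}e^(−k₁t) = 0.1698 mol/dm³, so C_U = C_{A0}−C_A−C_D = 1.102 mol/dm³; C_D/C_U = 3.82.

3.82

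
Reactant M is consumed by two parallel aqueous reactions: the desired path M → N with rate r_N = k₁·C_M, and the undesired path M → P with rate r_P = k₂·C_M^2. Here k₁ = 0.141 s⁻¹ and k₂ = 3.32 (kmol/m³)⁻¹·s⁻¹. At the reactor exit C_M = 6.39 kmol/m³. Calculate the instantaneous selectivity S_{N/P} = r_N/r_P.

0.00665

S_{N/P} = r_N/r_P = (k₁·C_M)/(k₂·C_M^2) = (k₁/k₂)·C_M⁻¹.
= (0.141×6.390) / (3.32×6.390^2) = 0.9010/135.6 = 0.00665.
The undesired path is higher order in M, so low C_M (CSTR or dilute feed) favours N.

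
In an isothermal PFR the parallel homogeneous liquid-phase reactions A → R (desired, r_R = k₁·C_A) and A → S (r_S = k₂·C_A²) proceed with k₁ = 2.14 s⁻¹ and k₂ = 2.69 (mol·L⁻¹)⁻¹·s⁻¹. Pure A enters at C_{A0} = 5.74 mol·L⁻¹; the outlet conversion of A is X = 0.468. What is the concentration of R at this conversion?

C_A = C_{A0}(1−X) = 3.054 mol·L⁻¹.
Along a PFR/batch, dC_R/dC_A = −r_R/(r_R+r_S) = −k₁/(k₁+k₂·C_A).
Integrating from C_{A0} to C_A: C_R = (2.14/2.69)·ln[(2.14+2.69·5.74)/(2.14+2.69·3.05)] = 0.7955·ln(17.58/10.35) = 0.4211 mol·L⁻¹.

0.421 mol·L⁻¹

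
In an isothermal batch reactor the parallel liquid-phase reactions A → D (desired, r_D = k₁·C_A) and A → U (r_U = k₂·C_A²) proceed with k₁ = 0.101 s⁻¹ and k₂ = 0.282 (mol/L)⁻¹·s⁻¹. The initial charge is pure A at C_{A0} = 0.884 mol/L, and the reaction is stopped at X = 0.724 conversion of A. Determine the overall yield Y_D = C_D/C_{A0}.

0.293

C_A = C_{A0}(1−X) = 0.2440 mol/L.
Along a PFR/batch, dC_D/dC_A = −r_D/(r_D+r_U) = −k₁/(k₁+k₂·C_A).
Integrating from C_{A0} to C_A: C_D = (0.101/0.282)·ln[(0.101+0.282·0.884)/(0.101+0.282·0.244)] = 0.3582·ln(0.3503/0.1698) = 0.2593 mol/L.
Y_D = C_D/C_{A0} = 0.2593/0.884 = 0.293.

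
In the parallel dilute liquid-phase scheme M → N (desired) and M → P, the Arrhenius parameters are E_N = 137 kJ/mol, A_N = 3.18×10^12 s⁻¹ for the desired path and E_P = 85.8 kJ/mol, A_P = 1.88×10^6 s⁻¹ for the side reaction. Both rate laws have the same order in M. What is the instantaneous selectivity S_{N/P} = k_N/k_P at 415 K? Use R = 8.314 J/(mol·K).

0.608

Since both paths have the same order in M, the concentration cancels and S_{N/P} = k_N/k_P = (A_N/A_P)·exp[(E_P−E_N)/(RT)].
(E_P−E_N)/(RT) = (85.8−137)×10³/(8.314×415) = -51200/3450 = -14.84.
k_N/k_P = (3.18×10^12/1.88×10^6)·exp(-14.84) = 1.691×10^6 × 3.593×10^-7 = 0.608.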